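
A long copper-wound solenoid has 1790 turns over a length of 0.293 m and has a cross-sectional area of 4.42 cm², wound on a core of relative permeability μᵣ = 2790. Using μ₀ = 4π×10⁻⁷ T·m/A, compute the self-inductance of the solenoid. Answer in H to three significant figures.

L ≈ 16.9 H

A = 4.42 cm² = 4.420×10^-4 m².
For a long solenoid, L = μ₀μᵣN²A/ℓ.
L = (4π×10⁻⁷)(2790)(1790)²(4.420×10^-4)/(0.293 m) = 16.946 H.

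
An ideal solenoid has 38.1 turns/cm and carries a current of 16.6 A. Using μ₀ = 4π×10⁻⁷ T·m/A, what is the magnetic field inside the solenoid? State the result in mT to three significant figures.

B ≈ 79.5 mT

Inside a long solenoid, B = μ₀nI.
B = (4π×10⁻⁷)(3.810×10^3 m⁻¹)(16.6 A) = 7.948×10^-2 T.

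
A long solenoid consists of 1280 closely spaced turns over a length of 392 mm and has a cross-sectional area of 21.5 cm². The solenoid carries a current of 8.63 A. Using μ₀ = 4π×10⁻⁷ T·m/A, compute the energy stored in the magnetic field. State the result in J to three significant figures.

A = 21.5 cm² = 2.150×10^-3 m².
L = μ₀N²A/ℓ = (4π×10⁻⁷)(1280)²(2.150×10^-3)/(0.392) = 1.129×10^-2 H.
U = ½LI² = ½(1.129×10^-2)(8.63)² = 0.4205 J.

U ≈ 0.421 J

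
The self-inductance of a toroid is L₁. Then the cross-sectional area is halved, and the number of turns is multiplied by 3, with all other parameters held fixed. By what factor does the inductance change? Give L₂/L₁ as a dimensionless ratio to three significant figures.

For a toroid, L ∝ μᵣN²A/R.
L₂/L₁ = (0.5) × (3)^2 = 4.50.

L₂/L₁ = 4.50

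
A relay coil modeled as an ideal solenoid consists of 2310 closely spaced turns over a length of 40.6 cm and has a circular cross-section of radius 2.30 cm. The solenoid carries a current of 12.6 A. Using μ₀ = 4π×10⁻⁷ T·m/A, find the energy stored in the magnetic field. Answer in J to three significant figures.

A = πr² = π(2.300×10^-2 m)² = 1.662×10^-3 m².
L = μ₀N²A/ℓ = (4π×10⁻⁷)(2310)²(1.662×10^-3)/(0.406) = 2.7448×10^-2 H.
U = ½LI² = ½(2.7448×10^-2)(12.6)² = 2.179 J.

U ≈ 2.18 J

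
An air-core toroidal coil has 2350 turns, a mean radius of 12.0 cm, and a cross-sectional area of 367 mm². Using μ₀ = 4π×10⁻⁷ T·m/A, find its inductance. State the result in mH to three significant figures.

For a thin toroid, L = μ₀N²A/(2πR).
L = (4π×10⁻⁷)(2350)²(3.670×10^-4) / (2π×0.12 m) = 3.378×10^-3 H.

L ≈ 3.38 mH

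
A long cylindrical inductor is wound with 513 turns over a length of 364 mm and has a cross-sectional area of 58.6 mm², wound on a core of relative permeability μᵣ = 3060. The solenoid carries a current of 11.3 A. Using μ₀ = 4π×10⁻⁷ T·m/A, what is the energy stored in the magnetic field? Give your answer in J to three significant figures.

U ≈ 10.4 J

A = 58.6 mm² = 5.860×10^-5 m².
L = μ₀μᵣN²A/ℓ = (4π×10⁻⁷)(3060)(513)²(5.860×10^-5)/(0.364) = 0.1629 H.
U = ½LI² = ½(0.1629)(11.3)² = 10.4 J.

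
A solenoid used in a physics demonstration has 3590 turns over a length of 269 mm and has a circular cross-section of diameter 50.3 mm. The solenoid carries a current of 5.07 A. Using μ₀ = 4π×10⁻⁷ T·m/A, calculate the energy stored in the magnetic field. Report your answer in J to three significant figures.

A = π(d/2)² = π(2.515×10^-2 m)² = 1.987×10^-3 m².
L = μ₀N²A/ℓ = (4π×10⁻⁷)(3590)²(1.987×10^-3)/(0.269) = 0.1196 H.
U = ½LI² = ½(0.1196)(5.07)² = 1.538 J.

U ≈ 1.54 J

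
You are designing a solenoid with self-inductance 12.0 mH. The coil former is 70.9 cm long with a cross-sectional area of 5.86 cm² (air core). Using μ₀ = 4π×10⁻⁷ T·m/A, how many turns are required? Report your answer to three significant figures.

N ≈ 3400 turns

A = 5.86 cm² = 5.860×10^-4 m².
From L = μ₀N²A/ℓ, N = √(Lℓ / (μ₀A)).
N = √[(1.200×10^-2)(0.709) / ((4π×10⁻⁷)×5.860×10^-4)] = √(1.155×10^7) ≈ 3399.1.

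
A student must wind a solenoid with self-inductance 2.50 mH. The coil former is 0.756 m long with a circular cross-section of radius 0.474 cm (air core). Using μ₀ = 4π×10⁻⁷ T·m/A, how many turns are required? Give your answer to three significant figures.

A = πr² = π(4.740×10^-3 m)² = 7.058×10^-5 m².
From L = μ₀N²A/ℓ, N = √(Lℓ / (μ₀A)).
N = √[(2.500×10^-3)(0.756) / ((4π×10⁻⁷)×7.058×10^-5)] = √(2.131×10^7) ≈ 4616.1.

N ≈ 4620 turns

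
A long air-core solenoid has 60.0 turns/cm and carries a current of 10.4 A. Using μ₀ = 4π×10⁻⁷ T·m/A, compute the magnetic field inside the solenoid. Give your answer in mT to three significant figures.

B ≈ 78.4 mT

Inside a long solenoid, B = μ₀nI.
B = (4π×10⁻⁷)(6.000×10^3 m⁻¹)(10.4 A) = 7.841×10^-2 T.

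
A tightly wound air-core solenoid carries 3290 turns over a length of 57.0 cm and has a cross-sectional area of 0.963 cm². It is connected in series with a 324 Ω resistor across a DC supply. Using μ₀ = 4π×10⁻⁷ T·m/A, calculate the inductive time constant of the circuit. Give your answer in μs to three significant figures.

A = 0.963 cm² = 9.630×10^-5 m².
L = μ₀N²A/ℓ = (4π×10⁻⁷)(3290)²(9.630×10^-5)/(0.57) = 2.298×10^-3 H.
τ = L/R = (2.298×10^-3)/(324) = 7.093×10^-6 s.

τ ≈ 7.09 μs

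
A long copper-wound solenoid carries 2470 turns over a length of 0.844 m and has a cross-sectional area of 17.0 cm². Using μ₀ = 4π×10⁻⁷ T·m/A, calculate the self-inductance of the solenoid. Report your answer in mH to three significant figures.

L ≈ 15.4 mH

A = 17.0 cm² = 1.700×10^-3 m².
For a long solenoid, L = μ₀N²A/ℓ.
L = (4π×10⁻⁷)(2470)²(1.700×10^-3)/(0.844 m) = 1.544×10^-2 H.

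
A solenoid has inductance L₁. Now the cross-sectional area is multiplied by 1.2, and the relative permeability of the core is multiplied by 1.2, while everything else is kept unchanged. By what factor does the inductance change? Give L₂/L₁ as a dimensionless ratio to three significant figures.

L₂/L₁ = 1.44

For a solenoid, L ∝ μᵣN²A/ℓ.
L₂/L₁ = (1.2) × (1.2) = 1.44.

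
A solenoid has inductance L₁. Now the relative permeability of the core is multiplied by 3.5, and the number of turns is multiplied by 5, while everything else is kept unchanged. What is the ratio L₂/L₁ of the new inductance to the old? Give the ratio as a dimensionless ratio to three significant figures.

L₂/L₁ = 87.5

For a solenoid, L ∝ μᵣN²A/ℓ.
L₂/L₁ = (3.5) × (5)^2 = 87.5.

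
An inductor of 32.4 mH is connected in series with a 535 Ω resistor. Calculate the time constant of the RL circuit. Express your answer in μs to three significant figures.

τ ≈ 60.6 μs

τ = L/R = (3.240×10^-2 H)/(535 Ω) = 6.056×10^-5 s.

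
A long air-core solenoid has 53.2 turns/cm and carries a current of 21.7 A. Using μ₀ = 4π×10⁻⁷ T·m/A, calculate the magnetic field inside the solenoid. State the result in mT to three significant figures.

B ≈ 145 mT

Inside a long solenoid, B = μ₀nI.
B = (4π×10⁻⁷)(5.320×10^3 m⁻¹)(21.7 A) = 0.1451 T.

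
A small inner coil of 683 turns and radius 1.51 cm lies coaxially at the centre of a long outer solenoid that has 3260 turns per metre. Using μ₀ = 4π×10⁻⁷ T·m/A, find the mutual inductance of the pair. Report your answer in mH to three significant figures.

M ≈ 2.00 mH

The outer solenoid produces a uniform field B₁ = μ₀n₁I₁ across the inner coil,
so the flux linkage is N₂Φ = N₂B₁A₂ = μ₀n₁N₂A₂·I₁, giving M = μ₀n₁N₂A₂.
A₂ = πr² = π(1.510×10^-2 m)² = 7.163×10^-4 m².
M = (4π×10⁻⁷)(3260)(683)(7.163×10^-4) = 2.004×10^-3 H.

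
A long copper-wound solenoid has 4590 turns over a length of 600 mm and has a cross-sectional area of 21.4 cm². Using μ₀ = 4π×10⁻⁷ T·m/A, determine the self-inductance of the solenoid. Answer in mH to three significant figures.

L ≈ 94.4 mH

A = 21.4 cm² = 2.140×10^-3 m².
For a long solenoid, L = μ₀N²A/ℓ.
L = (4π×10⁻⁷)(4590)²(2.140×10^-3)/(0.6 m) = 9.443×10^-2 H.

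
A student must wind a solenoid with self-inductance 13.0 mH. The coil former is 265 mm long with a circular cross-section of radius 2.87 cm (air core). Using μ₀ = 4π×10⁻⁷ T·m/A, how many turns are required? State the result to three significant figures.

N ≈ 1030 turns

A = πr² = π(2.870×10^-2 m)² = 2.588×10^-3 m².
From L = μ₀N²A/ℓ, N = √(Lℓ / (μ₀A)).
N = √[(1.300×10^-2)(0.265) / ((4π×10⁻⁷)×2.588×10^-3)] = √(1.059×10^6) ≈ 1029.3.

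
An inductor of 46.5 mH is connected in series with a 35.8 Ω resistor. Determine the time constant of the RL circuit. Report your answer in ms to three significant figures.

τ ≈ 1.30 ms

τ = L/R = (4.650×10^-2 H)/(35.8 Ω) = 1.299×10^-3 s.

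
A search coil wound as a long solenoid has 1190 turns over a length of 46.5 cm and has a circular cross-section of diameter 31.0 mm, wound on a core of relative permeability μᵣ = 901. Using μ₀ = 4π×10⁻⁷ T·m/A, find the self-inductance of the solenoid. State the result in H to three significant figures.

L ≈ 2.60 H

A = π(d/2)² = π(1.550×10^-2 m)² = 7.548×10^-4 m².
For a long solenoid, L = μ₀μᵣN²A/ℓ.
L = (4π×10⁻⁷)(901)(1190)²(7.548×10^-4)/(0.465 m) = 2.602 H.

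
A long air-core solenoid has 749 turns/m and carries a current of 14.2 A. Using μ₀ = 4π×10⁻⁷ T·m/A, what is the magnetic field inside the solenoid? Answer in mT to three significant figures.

Inside a long solenoid, B = μ₀nI.
B = (4π×10⁻⁷)(749 m⁻¹)(14.2 A) = 1.337×10^-2 T.

B ≈ 13.4 mT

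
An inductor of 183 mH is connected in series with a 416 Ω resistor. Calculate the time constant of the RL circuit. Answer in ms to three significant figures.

τ ≈ 0.440 ms

τ = L/R = (0.183 H)/(416 Ω) = 4.399×10^-4 s.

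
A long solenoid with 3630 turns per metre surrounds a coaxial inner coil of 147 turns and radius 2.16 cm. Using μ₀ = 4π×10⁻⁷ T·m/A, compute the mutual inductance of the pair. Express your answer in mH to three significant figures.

M ≈ 0.983 mH

The outer solenoid produces a uniform field B₁ = μ₀n₁I₁ across the inner coil,
so the flux linkage is N₂Φ = N₂B₁A₂ = μ₀n₁N₂A₂·I₁, giving M = μ₀n₁N₂A₂.
A₂ = πr² = π(2.160×10^-2 m)² = 1.466×10^-3 m².
M = (4π×10⁻⁷)(3630)(147)(1.466×10^-3) = 9.829×10^-4 H.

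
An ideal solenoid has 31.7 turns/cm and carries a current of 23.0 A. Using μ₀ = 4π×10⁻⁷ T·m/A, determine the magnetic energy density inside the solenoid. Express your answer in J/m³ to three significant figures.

u ≈ 3340 J/m³

B = μ₀nI = (4π×10⁻⁷)(3.170×10^3)(23.0) = 9.162×10^-2 T.
u = B²/(2μ₀) = (9.162×10^-2)²/(2×4π×10⁻⁷) = 3.340×10^3 J/m³.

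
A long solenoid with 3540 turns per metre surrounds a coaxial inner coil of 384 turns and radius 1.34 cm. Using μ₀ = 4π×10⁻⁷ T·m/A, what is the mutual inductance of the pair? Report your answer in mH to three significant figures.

M ≈ 0.964 mH

The outer solenoid produces a uniform field B₁ = μ₀n₁I₁ across the inner coil,
so the flux linkage is N₂Φ = N₂B₁A₂ = μ₀n₁N₂A₂·I₁, giving M = μ₀n₁N₂A₂.
A₂ = πr² = π(1.340×10^-2 m)² = 5.641×10^-4 m².
M = (4π×10⁻⁷)(3540)(384)(5.641×10^-4) = 9.636×10^-4 H.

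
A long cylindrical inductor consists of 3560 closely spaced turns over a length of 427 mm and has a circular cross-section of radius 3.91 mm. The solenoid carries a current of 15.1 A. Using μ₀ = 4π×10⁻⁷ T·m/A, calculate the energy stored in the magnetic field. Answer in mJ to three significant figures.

A = πr² = π(3.910×10^-3 m)² = 4.803×10^-5 m².
L = μ₀N²A/ℓ = (4π×10⁻⁷)(3560)²(4.803×10^-5)/(0.427) = 1.791×10^-3 H.
U = ½LI² = ½(1.791×10^-3)(15.1)² = 0.2042 J.

U ≈ 204 mJ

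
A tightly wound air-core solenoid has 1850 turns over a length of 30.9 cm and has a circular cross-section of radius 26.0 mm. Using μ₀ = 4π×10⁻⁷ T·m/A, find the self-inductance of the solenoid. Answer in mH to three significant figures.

A = πr² = π(2.600×10^-2 m)² = 2.124×10^-3 m².
For a long solenoid, L = μ₀N²A/ℓ.
L = (4π×10⁻⁷)(1850)²(2.124×10^-3)/(0.309 m) = 2.956×10^-2 H.

L ≈ 29.6 mH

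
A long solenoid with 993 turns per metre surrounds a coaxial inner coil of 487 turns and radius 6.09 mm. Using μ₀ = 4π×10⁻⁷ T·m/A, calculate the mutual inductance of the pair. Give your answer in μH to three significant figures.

M ≈ 70.8 μH

The outer solenoid produces a uniform field B₁ = μ₀n₁I₁ across the inner coil,
so the flux linkage is N₂Φ = N₂B₁A₂ = μ₀n₁N₂A₂·I₁, giving M = μ₀n₁N₂A₂.
A₂ = πr² = π(6.090×10^-3 m)² = 1.165×10^-4 m².
M = (4π×10⁻⁷)(993)(487)(1.165×10^-4) = 7.081×10^-5 H.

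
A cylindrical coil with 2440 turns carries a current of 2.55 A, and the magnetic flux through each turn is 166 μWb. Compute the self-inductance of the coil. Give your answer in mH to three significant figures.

L ≈ 159 mH

Self-inductance is defined by L = NΦ_B/I (flux linkage over current).
L = (2440)(1.660×10^-4 Wb)/(2.55 A) = 0.1588 H.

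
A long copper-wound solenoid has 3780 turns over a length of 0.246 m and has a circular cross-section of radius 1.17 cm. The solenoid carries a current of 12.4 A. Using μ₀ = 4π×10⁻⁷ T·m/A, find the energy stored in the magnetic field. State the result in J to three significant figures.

A = πr² = π(1.170×10^-2 m)² = 4.301×10^-4 m².
L = μ₀N²A/ℓ = (4π×10⁻⁷)(3780)²(4.301×10^-4)/(0.246) = 3.139×10^-2 H.
U = ½LI² = ½(3.139×10^-2)(12.4)² = 2.413 J.

U ≈ 2.41 J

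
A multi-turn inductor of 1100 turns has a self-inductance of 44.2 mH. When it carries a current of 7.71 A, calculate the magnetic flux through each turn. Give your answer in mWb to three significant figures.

Φ_B ≈ 0.310 mWb

From L = NΦ_B/I, the flux per turn is Φ_B = LI/N.
Φ_B = (4.420×10^-2 H)(7.71 A)/1100 = 3.098×10^-4 Wb.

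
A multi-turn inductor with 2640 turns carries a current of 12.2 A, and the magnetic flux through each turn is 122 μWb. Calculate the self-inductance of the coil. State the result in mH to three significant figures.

L ≈ 26.4 mH

Self-inductance is defined by L = NΦ_B/I (flux linkage over current).
L = (2640)(1.220×10^-4 Wb)/(12.2 A) = 2.640×10^-2 H.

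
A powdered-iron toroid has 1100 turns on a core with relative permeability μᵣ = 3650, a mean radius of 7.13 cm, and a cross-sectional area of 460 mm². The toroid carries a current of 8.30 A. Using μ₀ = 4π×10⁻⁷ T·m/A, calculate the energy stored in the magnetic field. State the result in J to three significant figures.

L = μ₀μᵣN²A/(2πR) = (4π×10⁻⁷)(3650)(1100)²(4.600×10^-4)/(2π×7.130×10^-2) = 5.699 H.
U = ½LI² = ½(5.699)(8.30)² = 196.3 J.

U ≈ 196 J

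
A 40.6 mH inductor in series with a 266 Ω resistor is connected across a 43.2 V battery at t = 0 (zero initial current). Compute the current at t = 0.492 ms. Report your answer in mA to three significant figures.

τ = L/R = 4.060×10^-2/266 = 1.526×10^-4 s; final current I_∞ = ε/R = 43.2/266 = 0.1624 A.
I(t) = I_∞(1 − e^(−t/τ)) with t/τ = 3.223.
I = (0.1624)(1 − e^(−3.223)) = 0.1559 A.

I ≈ 156 mA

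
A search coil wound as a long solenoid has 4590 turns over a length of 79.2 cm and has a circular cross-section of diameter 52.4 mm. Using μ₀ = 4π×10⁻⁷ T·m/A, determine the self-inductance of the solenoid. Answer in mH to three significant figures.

L ≈ 72.1 mH

A = π(d/2)² = π(2.620×10^-2 m)² = 2.157×10^-3 m².
For a long solenoid, L = μ₀N²A/ℓ.
L = (4π×10⁻⁷)(4590)²(2.157×10^-3)/(0.792 m) = 7.209×10^-2 H.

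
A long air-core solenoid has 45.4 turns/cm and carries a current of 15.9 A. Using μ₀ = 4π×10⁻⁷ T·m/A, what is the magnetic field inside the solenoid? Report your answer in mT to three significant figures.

B ≈ 90.7 mT

Inside a long solenoid, B = μ₀nI.
B = (4π×10⁻⁷)(4.540×10^3 m⁻¹)(15.9 A) = 9.071×10^-2 T.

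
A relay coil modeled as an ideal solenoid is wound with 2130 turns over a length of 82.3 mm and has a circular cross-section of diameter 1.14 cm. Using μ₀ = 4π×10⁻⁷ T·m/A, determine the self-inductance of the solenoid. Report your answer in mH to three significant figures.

A = π(d/2)² = π(5.700×10^-3 m)² = 1.021×10^-4 m².
For a long solenoid, L = μ₀N²A/ℓ.
L = (4π×10⁻⁷)(2130)²(1.021×10^-4)/(8.230×10^-2 m) = 7.071×10^-3 H.

L ≈ 7.07 mH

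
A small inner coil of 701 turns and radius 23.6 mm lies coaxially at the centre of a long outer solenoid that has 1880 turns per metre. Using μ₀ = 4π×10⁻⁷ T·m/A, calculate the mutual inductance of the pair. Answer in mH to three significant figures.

The outer solenoid produces a uniform field B₁ = μ₀n₁I₁ across the inner coil,
so the flux linkage is N₂Φ = N₂B₁A₂ = μ₀n₁N₂A₂·I₁, giving M = μ₀n₁N₂A₂.
A₂ = πr² = π(2.360×10^-2 m)² = 1.750×10^-3 m².
M = (4π×10⁻⁷)(1880)(701)(1.750×10^-3) = 2.898×10^-3 H.

M ≈ 2.90 mH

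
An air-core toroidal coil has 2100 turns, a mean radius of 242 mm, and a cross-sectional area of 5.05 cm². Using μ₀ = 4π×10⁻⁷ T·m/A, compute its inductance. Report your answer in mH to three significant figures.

For a thin toroid, L = μ₀N²A/(2πR).
L = (4π×10⁻⁷)(2100)²(5.050×10^-4) / (2π×0.242 m) = 1.841×10^-3 H.

L ≈ 1.84 mH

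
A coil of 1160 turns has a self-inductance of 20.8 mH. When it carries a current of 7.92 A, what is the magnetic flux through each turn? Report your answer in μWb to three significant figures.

Φ_B ≈ 142 μWb

From L = NΦ_B/I, the flux per turn is Φ_B = LI/N.
Φ_B = (2.080×10^-2 H)(7.92 A)/1160 = 1.420×10^-4 Wb.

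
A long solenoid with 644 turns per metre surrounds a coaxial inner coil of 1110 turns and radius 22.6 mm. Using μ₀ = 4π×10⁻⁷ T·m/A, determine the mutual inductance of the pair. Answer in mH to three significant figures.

M ≈ 1.44 mH

The outer solenoid produces a uniform field B₁ = μ₀n₁I₁ across the inner coil,
so the flux linkage is N₂Φ = N₂B₁A₂ = μ₀n₁N₂A₂·I₁, giving M = μ₀n₁N₂A₂.
A₂ = πr² = π(2.260×10^-2 m)² = 1.6046×10^-3 m².
M = (4π×10⁻⁷)(644)(1110)(1.6046×10^-3) = 1.441×10^-3 H.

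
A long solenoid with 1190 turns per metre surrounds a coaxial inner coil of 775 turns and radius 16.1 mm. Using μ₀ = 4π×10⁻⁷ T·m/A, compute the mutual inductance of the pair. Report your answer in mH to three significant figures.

M ≈ 0.944 mH

The outer solenoid produces a uniform field B₁ = μ₀n₁I₁ across the inner coil,
so the flux linkage is N₂Φ = N₂B₁A₂ = μ₀n₁N₂A₂·I₁, giving M = μ₀n₁N₂A₂.
A₂ = πr² = π(1.610×10^-2 m)² = 8.143×10^-4 m².
M = (4π×10⁻⁷)(1190)(775)(8.143×10^-4) = 9.438×10^-4 H.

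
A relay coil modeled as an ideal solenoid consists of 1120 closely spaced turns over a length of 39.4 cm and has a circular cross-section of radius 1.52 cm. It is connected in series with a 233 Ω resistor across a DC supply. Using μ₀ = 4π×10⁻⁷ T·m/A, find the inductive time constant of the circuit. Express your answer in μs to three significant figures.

A = πr² = π(1.520×10^-2 m)² = 7.258×10^-4 m².
L = μ₀N²A/ℓ = (4π×10⁻⁷)(1120)²(7.258×10^-4)/(0.394) = 2.904×10^-3 H.
τ = L/R = (2.904×10^-3)/(233) = 1.246×10^-5 s.

τ ≈ 12.5 μs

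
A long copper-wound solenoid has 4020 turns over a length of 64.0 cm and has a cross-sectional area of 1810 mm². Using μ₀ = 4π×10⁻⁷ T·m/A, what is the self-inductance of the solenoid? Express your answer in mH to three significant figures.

L ≈ 57.4 mH

A = 1810 mm² = 1.810×10^-3 m².
For a long solenoid, L = μ₀N²A/ℓ.
L = (4π×10⁻⁷)(4020)²(1.810×10^-3)/(0.64 m) = 5.743×10^-2 H.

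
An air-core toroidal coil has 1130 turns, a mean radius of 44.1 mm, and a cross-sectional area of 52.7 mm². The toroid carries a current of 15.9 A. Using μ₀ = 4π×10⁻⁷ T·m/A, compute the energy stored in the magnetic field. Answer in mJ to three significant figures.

L = μ₀N²A/(2πR) = (4π×10⁻⁷)(1130)²(5.270×10^-5)/(2π×4.410×10^-2) = 3.052×10^-4 H.
U = ½LI² = ½(3.052×10^-4)(15.9)² = 3.858×10^-2 J.

U ≈ 38.6 mJ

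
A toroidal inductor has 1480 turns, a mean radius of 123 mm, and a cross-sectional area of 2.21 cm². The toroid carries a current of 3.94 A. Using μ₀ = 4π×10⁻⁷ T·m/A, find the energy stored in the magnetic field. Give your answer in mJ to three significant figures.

L = μ₀N²A/(2πR) = (4π×10⁻⁷)(1480)²(2.210×10^-4)/(2π×0.123) = 7.871×10^-4 H.
U = ½LI² = ½(7.871×10^-4)(3.94)² = 6.109×10^-3 J.

U ≈ 6.11 mJ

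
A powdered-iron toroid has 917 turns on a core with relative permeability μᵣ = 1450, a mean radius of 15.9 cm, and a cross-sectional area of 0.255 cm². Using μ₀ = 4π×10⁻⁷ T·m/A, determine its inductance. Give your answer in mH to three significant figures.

L ≈ 39.1 mH

For a thin toroid, L = μ₀μᵣN²A/(2πR).
L = (4π×10⁻⁷)(1450)(917)²(2.550×10^-5) / (2π×0.159 m) = 3.911×10^-2 H.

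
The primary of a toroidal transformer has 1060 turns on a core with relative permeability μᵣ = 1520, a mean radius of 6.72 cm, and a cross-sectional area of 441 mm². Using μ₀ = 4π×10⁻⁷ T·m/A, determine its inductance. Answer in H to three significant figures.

For a thin toroid, L = μ₀μᵣN²A/(2πR).
L = (4π×10⁻⁷)(1520)(1060)²(4.410×10^-4) / (2π×6.720×10^-2 m) = 2.242 H.

L ≈ 2.24 H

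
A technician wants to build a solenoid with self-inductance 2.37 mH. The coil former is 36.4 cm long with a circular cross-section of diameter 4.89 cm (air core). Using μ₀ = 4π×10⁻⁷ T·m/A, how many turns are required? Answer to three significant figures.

A = π(d/2)² = π(2.445×10^-2 m)² = 1.878×10^-3 m².
From L = μ₀N²A/ℓ, N = √(Lℓ / (μ₀A)).
N = √[(2.370×10^-3)(0.364) / ((4π×10⁻⁷)×1.878×10^-3)] = √(3.655×10^5) ≈ 604.6.

N ≈ 605 turns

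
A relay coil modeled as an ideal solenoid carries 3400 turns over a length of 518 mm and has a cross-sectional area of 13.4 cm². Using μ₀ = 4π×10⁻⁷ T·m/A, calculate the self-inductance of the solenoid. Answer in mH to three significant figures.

A = 13.4 cm² = 1.340×10^-3 m².
For a long solenoid, L = μ₀N²A/ℓ.
L = (4π×10⁻⁷)(3400)²(1.340×10^-3)/(0.518 m) = 3.758×10^-2 H.

L ≈ 37.6 mH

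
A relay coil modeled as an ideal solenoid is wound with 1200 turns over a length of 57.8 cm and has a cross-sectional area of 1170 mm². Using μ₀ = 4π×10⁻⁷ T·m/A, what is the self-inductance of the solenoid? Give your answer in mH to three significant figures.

L ≈ 3.66 mH

A = 1170 mm² = 1.170×10^-3 m².
For a long solenoid, L = μ₀N²A/ℓ.
L = (4π×10⁻⁷)(1200)²(1.170×10^-3)/(0.578 m) = 3.663×10^-3 H.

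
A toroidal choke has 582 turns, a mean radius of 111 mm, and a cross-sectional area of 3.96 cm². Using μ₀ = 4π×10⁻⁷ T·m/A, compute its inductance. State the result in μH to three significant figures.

For a thin toroid, L = μ₀N²A/(2πR).
L = (4π×10⁻⁷)(582)²(3.960×10^-4) / (2π×0.111 m) = 2.417×10^-4 H.

L ≈ 242 μH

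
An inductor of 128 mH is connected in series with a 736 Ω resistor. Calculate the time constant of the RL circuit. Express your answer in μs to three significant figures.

τ ≈ 174 μs

τ = L/R = (0.128 H)/(736 Ω) = 1.739×10^-4 s.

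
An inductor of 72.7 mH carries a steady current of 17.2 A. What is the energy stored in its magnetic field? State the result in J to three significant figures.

Stored magnetic energy: U = ½LI².
U = ½(7.270×10^-2 H)(17.2 A)² = 10.75 J.

U ≈ 10.8 J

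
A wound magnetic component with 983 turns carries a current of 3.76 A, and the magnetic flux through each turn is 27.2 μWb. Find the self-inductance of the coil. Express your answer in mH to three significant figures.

Self-inductance is defined by L = NΦ_B/I (flux linkage over current).
L = (983)(2.720×10^-5 Wb)/(3.76 A) = 7.111×10^-3 H.

L ≈ 7.11 mH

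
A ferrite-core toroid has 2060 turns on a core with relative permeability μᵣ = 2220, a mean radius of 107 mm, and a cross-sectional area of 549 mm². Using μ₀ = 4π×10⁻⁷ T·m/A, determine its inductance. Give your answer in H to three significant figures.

For a thin toroid, L = μ₀μᵣN²A/(2πR).
L = (4π×10⁻⁷)(2220)(2060)²(5.490×10^-4) / (2π×0.107 m) = 9.667 H.

L ≈ 9.67 H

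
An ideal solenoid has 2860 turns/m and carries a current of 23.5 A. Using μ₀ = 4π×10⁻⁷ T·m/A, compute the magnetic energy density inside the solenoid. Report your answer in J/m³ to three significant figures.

B = μ₀nI = (4π×10⁻⁷)(2.860×10^3)(23.5) = 8.446×10^-2 T.
u = B²/(2μ₀) = (8.446×10^-2)²/(2×4π×10⁻⁷) = 2.838×10^3 J/m³.

u ≈ 2840 J/m³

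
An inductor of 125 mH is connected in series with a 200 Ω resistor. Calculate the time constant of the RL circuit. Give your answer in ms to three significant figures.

τ ≈ 0.625 ms

τ = L/R = (0.125 H)/(200 Ω) = 6.250×10^-4 s.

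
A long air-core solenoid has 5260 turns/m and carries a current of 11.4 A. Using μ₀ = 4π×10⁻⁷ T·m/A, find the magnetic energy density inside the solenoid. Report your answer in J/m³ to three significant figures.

u ≈ 2260 J/m³

B = μ₀nI = (4π×10⁻⁷)(5.260×10^3)(11.4) = 7.535×10^-2 T.
u = B²/(2μ₀) = (7.535×10^-2)²/(2×4π×10⁻⁷) = 2.259×10^3 J/m³.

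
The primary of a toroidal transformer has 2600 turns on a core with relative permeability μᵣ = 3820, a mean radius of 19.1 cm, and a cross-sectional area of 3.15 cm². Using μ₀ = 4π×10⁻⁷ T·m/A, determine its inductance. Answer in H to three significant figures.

For a thin toroid, L = μ₀μᵣN²A/(2πR).
L = (4π×10⁻⁷)(3820)(2600)²(3.150×10^-4) / (2π×0.191 m) = 8.518 H.

L ≈ 8.52 H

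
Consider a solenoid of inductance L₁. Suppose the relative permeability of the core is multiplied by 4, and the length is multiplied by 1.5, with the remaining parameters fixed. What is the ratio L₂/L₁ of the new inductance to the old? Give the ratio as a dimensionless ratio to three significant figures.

For a solenoid, L ∝ μᵣN²A/ℓ.
L₂/L₁ = (4) × (1.5)^-1 = 2.67.

L₂/L₁ = 2.67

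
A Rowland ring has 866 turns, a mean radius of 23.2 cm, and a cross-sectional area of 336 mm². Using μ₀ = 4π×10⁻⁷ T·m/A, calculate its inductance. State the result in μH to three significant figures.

For a thin toroid, L = μ₀N²A/(2πR).
L = (4π×10⁻⁷)(866)²(3.360×10^-4) / (2π×0.232 m) = 2.172×10^-4 H.

L ≈ 217 μH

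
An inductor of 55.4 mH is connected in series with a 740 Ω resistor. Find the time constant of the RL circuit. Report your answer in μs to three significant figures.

τ = L/R = (5.540×10^-2 H)/(740 Ω) = 7.486×10^-5 s.

τ ≈ 74.9 μs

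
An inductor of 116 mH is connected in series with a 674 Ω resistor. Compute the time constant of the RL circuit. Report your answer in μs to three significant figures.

τ ≈ 172 μs

τ = L/R = (0.116 H)/(674 Ω) = 1.721×10^-4 s.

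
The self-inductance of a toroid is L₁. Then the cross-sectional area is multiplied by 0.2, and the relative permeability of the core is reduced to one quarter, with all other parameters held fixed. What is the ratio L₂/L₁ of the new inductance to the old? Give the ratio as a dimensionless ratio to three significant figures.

For a toroid, L ∝ μᵣN²A/R.
L₂/L₁ = (0.2) × (0.25) = 0.0500.

L₂/L₁ = 0.0500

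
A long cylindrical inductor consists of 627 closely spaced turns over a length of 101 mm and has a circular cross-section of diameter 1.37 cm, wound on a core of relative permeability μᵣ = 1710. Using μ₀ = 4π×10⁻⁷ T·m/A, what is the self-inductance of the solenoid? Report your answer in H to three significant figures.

A = π(d/2)² = π(6.850×10^-3 m)² = 1.474×10^-4 m².
For a long solenoid, L = μ₀μᵣN²A/ℓ.
L = (4π×10⁻⁷)(1710)(627)²(1.474×10^-4)/(0.101 m) = 1.233 H.

L ≈ 1.23 H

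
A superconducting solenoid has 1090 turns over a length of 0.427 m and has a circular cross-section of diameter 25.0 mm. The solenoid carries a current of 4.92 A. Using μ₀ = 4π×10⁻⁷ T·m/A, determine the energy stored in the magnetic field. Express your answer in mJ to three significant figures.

U ≈ 20.8 mJ

A = π(d/2)² = π(1.250×10^-2 m)² = 4.909×10^-4 m².
L = μ₀N²A/ℓ = (4π×10⁻⁷)(1090)²(4.909×10^-4)/(0.427) = 1.716×10^-3 H.
U = ½LI² = ½(1.716×10^-3)(4.92)² = 2.077×10^-2 J.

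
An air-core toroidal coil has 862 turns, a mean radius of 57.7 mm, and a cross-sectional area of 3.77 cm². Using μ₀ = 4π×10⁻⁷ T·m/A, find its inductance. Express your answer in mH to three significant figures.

For a thin toroid, L = μ₀N²A/(2πR).
L = (4π×10⁻⁷)(862)²(3.770×10^-4) / (2π×5.770×10^-2 m) = 9.710×10^-4 H.

L ≈ 0.971 mH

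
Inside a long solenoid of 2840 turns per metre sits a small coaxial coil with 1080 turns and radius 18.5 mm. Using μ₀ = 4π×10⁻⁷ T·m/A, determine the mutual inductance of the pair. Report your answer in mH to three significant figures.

M ≈ 4.14 mH

The outer solenoid produces a uniform field B₁ = μ₀n₁I₁ across the inner coil,
so the flux linkage is N₂Φ = N₂B₁A₂ = μ₀n₁N₂A₂·I₁, giving M = μ₀n₁N₂A₂.
A₂ = πr² = π(1.850×10^-2 m)² = 1.075×10^-3 m².
M = (4π×10⁻⁷)(2840)(1080)(1.075×10^-3) = 4.144×10^-3 H.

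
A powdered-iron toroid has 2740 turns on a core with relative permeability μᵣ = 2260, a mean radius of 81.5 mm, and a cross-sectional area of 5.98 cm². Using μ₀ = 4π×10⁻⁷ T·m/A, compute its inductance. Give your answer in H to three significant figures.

For a thin toroid, L = μ₀μᵣN²A/(2πR).
L = (4π×10⁻⁷)(2260)(2740)²(5.980×10^-4) / (2π×8.150×10^-2 m) = 24.9 H.

L ≈ 24.9 H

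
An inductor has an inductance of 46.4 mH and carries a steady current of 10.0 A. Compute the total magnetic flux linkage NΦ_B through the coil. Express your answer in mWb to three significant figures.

From L = NΦ_B/I, the flux linkage is NΦ_B = LI.
NΦ_B = (4.640×10^-2 H)(10.0 A) = 0.464 Wb.

NΦ_B ≈ 464 mWb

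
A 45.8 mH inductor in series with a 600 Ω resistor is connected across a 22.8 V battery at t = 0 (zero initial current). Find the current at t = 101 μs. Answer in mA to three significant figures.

τ = L/R = 4.580×10^-2/600 = 7.633×10^-5 s; final current I_∞ = ε/R = 22.8/600 = 3.800×10^-2 A.
I(t) = I_∞(1 − e^(−t/τ)) with t/τ = 1.323.
I = (3.800×10^-2)(1 − e^(−1.323)) = 2.788×10^-2 A.

I ≈ 27.9 mA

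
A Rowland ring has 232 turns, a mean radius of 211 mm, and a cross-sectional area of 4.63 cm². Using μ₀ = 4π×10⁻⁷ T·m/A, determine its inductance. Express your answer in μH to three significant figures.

L ≈ 23.6 μH

For a thin toroid, L = μ₀N²A/(2πR).
L = (4π×10⁻⁷)(232)²(4.630×10^-4) / (2π×0.211 m) = 2.362×10^-5 H.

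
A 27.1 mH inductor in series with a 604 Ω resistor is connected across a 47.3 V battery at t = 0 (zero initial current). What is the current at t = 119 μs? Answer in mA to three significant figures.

τ = L/R = 2.710×10^-2/604 = 4.487×10^-5 s; final current I_∞ = ε/R = 47.3/604 = 7.831×10^-2 A.
I(t) = I_∞(1 − e^(−t/τ)) with t/τ = 2.652.
I = (7.831×10^-2)(1 − e^(−2.652)) = 7.279×10^-2 A.

I ≈ 72.8 mA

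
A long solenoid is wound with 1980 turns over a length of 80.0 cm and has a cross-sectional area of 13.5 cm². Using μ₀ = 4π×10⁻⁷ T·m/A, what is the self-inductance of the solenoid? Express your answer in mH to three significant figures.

A = 13.5 cm² = 1.350×10^-3 m².
For a long solenoid, L = μ₀N²A/ℓ.
L = (4π×10⁻⁷)(1980)²(1.350×10^-3)/(0.8 m) = 8.314×10^-3 H.

L ≈ 8.31 mH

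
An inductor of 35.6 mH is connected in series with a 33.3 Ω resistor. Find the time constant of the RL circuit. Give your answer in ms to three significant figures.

τ ≈ 1.07 ms

τ = L/R = (3.560×10^-2 H)/(33.3 Ω) = 1.069×10^-3 s.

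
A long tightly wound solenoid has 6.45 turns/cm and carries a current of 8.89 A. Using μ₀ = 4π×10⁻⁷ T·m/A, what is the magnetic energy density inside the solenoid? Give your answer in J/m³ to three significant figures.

u ≈ 20.7 J/m³

B = μ₀nI = (4π×10⁻⁷)(645)(8.89) = 7.206×10^-3 T.
u = B²/(2μ₀) = (7.206×10^-3)²/(2×4π×10⁻⁷) = 20.66 J/m³.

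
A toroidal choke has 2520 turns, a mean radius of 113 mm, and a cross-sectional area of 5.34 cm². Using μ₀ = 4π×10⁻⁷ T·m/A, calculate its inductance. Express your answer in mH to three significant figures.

For a thin toroid, L = μ₀N²A/(2πR).
L = (4π×10⁻⁷)(2520)²(5.340×10^-4) / (2π×0.113 m) = 6.002×10^-3 H.

L ≈ 6.00 mH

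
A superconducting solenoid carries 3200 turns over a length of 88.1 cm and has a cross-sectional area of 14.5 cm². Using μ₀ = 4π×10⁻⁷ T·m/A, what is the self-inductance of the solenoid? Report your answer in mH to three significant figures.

A = 14.5 cm² = 1.450×10^-3 m².
For a long solenoid, L = μ₀N²A/ℓ.
L = (4π×10⁻⁷)(3200)²(1.450×10^-3)/(0.881 m) = 2.118×10^-2 H.

L ≈ 21.2 mH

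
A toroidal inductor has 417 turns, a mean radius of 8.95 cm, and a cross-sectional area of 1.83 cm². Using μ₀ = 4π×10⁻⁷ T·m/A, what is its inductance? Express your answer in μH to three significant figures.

For a thin toroid, L = μ₀N²A/(2πR).
L = (4π×10⁻⁷)(417)²(1.830×10^-4) / (2π×8.950×10^-2 m) = 7.111×10^-5 H.

L ≈ 71.1 μH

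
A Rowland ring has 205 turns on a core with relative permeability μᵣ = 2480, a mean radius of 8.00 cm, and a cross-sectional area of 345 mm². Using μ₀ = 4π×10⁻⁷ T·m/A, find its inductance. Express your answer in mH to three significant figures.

For a thin toroid, L = μ₀μᵣN²A/(2πR).
L = (4π×10⁻⁷)(2480)(205)²(3.450×10^-4) / (2π×8.000×10^-2 m) = 8.989×10^-2 H.

L ≈ 89.9 mH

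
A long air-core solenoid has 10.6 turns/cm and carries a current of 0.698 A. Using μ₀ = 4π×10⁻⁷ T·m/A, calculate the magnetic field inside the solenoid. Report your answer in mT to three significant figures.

Inside a long solenoid, B = μ₀nI.
B = (4π×10⁻⁷)(1.060×10^3 m⁻¹)(0.698 A) = 9.298×10^-4 T.

B ≈ 0.930 mT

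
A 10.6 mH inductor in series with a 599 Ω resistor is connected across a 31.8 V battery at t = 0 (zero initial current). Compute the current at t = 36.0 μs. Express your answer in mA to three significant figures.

τ = L/R = 1.060×10^-2/599 = 1.770×10^-5 s; final current I_∞ = ε/R = 31.8/599 = 5.309×10^-2 A.
I(t) = I_∞(1 − e^(−t/τ)) with t/τ = 2.034.
I = (5.309×10^-2)(1 − e^(−2.034)) = 4.6146×10^-2 A.

I ≈ 46.1 mA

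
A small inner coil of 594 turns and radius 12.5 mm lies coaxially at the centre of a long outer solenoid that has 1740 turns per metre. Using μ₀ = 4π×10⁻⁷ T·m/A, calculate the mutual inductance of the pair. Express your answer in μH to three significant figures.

The outer solenoid produces a uniform field B₁ = μ₀n₁I₁ across the inner coil,
so the flux linkage is N₂Φ = N₂B₁A₂ = μ₀n₁N₂A₂·I₁, giving M = μ₀n₁N₂A₂.
A₂ = πr² = π(1.250×10^-2 m)² = 4.909×10^-4 m².
M = (4π×10⁻⁷)(1740)(594)(4.909×10^-4) = 6.376×10^-4 H.

M ≈ 638 μH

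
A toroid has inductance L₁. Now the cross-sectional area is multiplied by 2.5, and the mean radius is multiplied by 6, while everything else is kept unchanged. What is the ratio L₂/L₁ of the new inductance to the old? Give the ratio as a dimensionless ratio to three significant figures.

L₂/L₁ = 0.417

For a toroid, L ∝ μᵣN²A/R.
L₂/L₁ = (2.5) × (6)^-1 = 0.417.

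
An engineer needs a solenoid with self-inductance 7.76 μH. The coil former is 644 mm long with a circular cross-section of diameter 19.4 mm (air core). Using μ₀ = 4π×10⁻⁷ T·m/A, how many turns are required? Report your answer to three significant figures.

A = π(d/2)² = π(9.700×10^-3 m)² = 2.956×10^-4 m².
From L = μ₀N²A/ℓ, N = √(Lℓ / (μ₀A)).
N = √[(7.760×10^-6)(0.644) / ((4π×10⁻⁷)×2.956×10^-4)] = √(1.345×10^4) ≈ 116.0.

N ≈ 116 turns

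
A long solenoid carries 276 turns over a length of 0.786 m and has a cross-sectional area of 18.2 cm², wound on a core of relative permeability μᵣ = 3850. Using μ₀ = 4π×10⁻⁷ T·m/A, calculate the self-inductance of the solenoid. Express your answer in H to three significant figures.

A = 18.2 cm² = 1.820×10^-3 m².
For a long solenoid, L = μ₀μᵣN²A/ℓ.
L = (4π×10⁻⁷)(3850)(276)²(1.820×10^-3)/(0.786 m) = 0.8534 H.

L ≈ 0.853 H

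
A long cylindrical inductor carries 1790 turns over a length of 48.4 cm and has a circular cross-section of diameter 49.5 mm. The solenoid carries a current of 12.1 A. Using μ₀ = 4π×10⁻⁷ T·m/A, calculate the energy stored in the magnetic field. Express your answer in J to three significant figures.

A = π(d/2)² = π(2.475×10^-2 m)² = 1.924×10^-3 m².
L = μ₀N²A/ℓ = (4π×10⁻⁷)(1790)²(1.924×10^-3)/(0.484) = 1.601×10^-2 H.
U = ½LI² = ½(1.601×10^-2)(12.1)² = 1.172 J.

U ≈ 1.17 J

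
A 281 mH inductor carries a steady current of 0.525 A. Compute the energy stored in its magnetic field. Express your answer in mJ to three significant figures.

U ≈ 38.7 mJ

Stored magnetic energy: U = ½LI².
U = ½(0.281 H)(0.525 A)² = 3.873×10^-2 J.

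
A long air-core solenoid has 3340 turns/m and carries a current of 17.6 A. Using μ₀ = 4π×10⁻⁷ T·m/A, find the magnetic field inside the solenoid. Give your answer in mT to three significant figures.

B ≈ 73.9 mT

Inside a long solenoid, B = μ₀nI.
B = (4π×10⁻⁷)(3.340×10^3 m⁻¹)(17.6 A) = 7.387×10^-2 T.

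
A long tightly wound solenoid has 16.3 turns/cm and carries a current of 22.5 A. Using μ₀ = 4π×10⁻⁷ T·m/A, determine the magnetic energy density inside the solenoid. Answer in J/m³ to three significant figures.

B = μ₀nI = (4π×10⁻⁷)(1.630×10^3)(22.5) = 4.609×10^-2 T.
u = B²/(2μ₀) = (4.609×10^-2)²/(2×4π×10⁻⁷) = 845.1 J/m³.

u ≈ 845 J/m³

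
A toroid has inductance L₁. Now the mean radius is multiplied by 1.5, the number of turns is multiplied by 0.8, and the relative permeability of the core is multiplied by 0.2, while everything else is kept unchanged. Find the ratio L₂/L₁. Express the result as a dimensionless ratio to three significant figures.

For a toroid, L ∝ μᵣN²A/R.
L₂/L₁ = (1.5)^-1 × (0.8)^2 × (0.2) = 0.0853.

L₂/L₁ = 0.0853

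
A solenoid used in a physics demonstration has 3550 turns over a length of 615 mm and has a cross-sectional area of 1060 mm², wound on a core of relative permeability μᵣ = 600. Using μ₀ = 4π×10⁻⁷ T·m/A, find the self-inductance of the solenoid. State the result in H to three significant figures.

L ≈ 16.4 H

A = 1060 mm² = 1.060×10^-3 m².
For a long solenoid, L = μ₀μᵣN²A/ℓ.
L = (4π×10⁻⁷)(600)(3550)²(1.060×10^-3)/(0.615 m) = 16.38 H.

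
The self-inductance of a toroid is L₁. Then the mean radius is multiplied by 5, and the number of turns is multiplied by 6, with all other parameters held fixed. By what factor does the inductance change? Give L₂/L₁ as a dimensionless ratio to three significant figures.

L₂/L₁ = 7.20

For a toroid, L ∝ μᵣN²A/R.
L₂/L₁ = (5)^-1 × (6)^2 = 7.20.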